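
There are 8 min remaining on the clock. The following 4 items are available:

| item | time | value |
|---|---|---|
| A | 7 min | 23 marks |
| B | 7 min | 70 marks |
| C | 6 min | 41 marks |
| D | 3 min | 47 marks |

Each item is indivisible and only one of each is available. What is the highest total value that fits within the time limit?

Check high-value combinations within 8 min:
- B: time 7, value 70
- D: time 3, value 47
- C: time 6, value 41
- A: time 7, value 23
Best: 70 marks.

70 marks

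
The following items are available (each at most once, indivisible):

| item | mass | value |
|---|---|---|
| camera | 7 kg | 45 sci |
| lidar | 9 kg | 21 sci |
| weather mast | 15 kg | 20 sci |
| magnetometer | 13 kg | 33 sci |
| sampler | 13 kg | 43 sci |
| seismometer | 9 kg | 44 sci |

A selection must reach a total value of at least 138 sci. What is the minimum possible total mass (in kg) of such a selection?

38

Subsets with value ≥ 138, sorted by total mass:
- camera+lidar+sampler+seismometer: mass 38, value 153
- camera+lidar+magnetometer+seismometer: mass 38, value 143
Minimum mass: 38 kg.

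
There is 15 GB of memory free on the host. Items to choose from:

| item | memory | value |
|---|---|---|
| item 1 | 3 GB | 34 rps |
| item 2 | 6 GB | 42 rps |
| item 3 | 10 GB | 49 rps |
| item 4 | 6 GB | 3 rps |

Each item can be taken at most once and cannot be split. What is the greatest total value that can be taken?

This is a 0/1 knapsack; check combinations near the capacity.
- item 1+item 3: memory 3+10=13, value 34+49=83
- item 1+item 2+item 4: memory 3+6+6=15, value 34+42+3=79
- item 1+item 2: memory 3+6=9, value 34+42=76
- item 3: memory 10, value 49
- item 2+item 4: memory 6+6=12, value 42+3=45
Best: 83 rps.

83 rps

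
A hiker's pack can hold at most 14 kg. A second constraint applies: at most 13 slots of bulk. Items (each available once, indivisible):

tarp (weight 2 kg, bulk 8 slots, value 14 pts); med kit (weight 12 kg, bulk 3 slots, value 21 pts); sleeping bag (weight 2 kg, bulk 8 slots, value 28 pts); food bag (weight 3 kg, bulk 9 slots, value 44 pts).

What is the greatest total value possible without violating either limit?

Feasible sets respecting both limits:
- med kit+sleeping bag: weight 14, bulk 11, value 49
- food bag: weight 3, bulk 9, value 44
- tarp+med kit: weight 14, bulk 11, value 35
Best: 49 pts.

49 pts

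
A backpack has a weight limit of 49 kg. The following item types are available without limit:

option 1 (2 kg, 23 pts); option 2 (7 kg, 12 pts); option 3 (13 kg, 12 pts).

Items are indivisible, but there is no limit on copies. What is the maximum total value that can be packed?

Best value-per-unit is option 1 at 23/2, and filling with it alone uses weight 24×2=48. No mix of the others beats 24×23 = 552.

552 pts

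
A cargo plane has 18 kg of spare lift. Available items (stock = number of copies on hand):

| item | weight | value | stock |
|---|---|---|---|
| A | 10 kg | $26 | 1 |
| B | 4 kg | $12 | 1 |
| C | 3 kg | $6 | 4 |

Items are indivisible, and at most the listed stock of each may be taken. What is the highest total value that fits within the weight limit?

Best selections within weight 18 and stock limits:
- 1×A + 1×B + 1×C: weight 17, value 44
- 1×A + 1×B: weight 14, value 38
- 1×A + 2×C: weight 16, value 38
Best: $44.

$44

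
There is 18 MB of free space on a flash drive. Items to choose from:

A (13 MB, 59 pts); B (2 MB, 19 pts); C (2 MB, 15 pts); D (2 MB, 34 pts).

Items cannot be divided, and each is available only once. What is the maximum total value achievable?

Check high-value combinations within 18 MB:
- A+B+D: size 13+2+2=17, value 59+19+34=112
- A+C+D: size 13+2+2=17, value 59+15+34=108
- A+D: size 13+2=15, value 59+34=93
Best: 112 pts.

112 pts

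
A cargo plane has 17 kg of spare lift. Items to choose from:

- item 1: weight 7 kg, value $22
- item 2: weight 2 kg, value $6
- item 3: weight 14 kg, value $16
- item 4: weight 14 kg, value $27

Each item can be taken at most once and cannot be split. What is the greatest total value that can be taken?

$33

Check high-value combinations within 17 kg:
- item 2+item 4: weight 2+14=16, value 6+27=33
- item 1+item 2: weight 7+2=9, value 22+6=28
- item 4: weight 14, value 27
- item 1: weight 7, value 22
Best: $33.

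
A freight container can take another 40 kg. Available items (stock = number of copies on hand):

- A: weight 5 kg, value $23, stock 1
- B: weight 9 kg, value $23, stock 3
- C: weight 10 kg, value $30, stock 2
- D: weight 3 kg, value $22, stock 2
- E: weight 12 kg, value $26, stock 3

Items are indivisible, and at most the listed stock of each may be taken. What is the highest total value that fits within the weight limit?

Top feasible selections:
- 1×A + 1×B + 2×C + 2×D: weight 40, value 150
- 1×A + 2×B + 1×C + 2×D: weight 39, value 143
Best: $150.

$150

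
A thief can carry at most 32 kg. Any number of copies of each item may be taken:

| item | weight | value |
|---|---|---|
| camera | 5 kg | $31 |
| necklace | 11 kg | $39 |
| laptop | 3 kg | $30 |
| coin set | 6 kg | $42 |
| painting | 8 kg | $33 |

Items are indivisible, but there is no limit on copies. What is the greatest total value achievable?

$301

Best value-per-unit is laptop at 30/3; filling with it alone gives 10×30 = 300.
Optimal mix: 1×camera + 9×laptop → weight 32, value 301.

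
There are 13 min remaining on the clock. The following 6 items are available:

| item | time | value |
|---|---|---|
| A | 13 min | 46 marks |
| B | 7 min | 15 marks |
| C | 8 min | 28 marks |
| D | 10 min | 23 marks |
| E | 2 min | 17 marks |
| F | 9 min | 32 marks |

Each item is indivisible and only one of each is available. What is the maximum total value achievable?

49 marks

Check high-value combinations within 13 min:
- E+F: time 2+9=11, value 17+32=49
- A: time 13, value 46
- C+E: time 8+2=10, value 28+17=45
- D+E: time 10+2=12, value 23+17=40
- B+E: time 7+2=9, value 15+17=32
Best: 49 marks.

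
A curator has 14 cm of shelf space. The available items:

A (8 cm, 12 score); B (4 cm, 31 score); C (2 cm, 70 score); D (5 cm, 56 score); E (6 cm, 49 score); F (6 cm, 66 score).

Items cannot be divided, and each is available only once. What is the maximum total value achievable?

Check high-value combinations within 14 cm:
- C+D+F: length 2+5+6=13, value 70+56+66=192
- C+E+F: length 2+6+6=14, value 70+49+66=185
- C+D+E: length 2+5+6=13, value 70+56+49=175
- B+C+F: length 4+2+6=12, value 31+70+66=167
Best: 192 score.

192 score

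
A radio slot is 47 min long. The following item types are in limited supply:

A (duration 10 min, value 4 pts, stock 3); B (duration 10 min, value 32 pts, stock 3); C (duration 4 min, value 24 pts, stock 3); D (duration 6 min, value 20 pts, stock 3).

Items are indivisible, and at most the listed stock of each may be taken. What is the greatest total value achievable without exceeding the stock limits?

176 pts

Top feasible selections:
- 2×B + 3×C + 2×D: duration 44, value 176
- 2×B + 2×C + 3×D: duration 46, value 172
Best: 176 pts.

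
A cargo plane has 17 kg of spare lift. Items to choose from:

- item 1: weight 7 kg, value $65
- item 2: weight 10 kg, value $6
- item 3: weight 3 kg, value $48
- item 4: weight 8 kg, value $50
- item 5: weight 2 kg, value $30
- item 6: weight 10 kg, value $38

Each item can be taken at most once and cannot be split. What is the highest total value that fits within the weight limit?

Check high-value combinations within 17 kg:
- item 1+item 4+item 5: weight 7+8+2=17, value 65+50+30=145
- item 1+item 3+item 5: weight 7+3+2=12, value 65+48+30=143
- item 3+item 4+item 5: weight 3+8+2=13, value 48+50+30=128
- item 3+item 5+item 6: weight 3+2+10=15, value 48+30+38=116
Best: $145.

$145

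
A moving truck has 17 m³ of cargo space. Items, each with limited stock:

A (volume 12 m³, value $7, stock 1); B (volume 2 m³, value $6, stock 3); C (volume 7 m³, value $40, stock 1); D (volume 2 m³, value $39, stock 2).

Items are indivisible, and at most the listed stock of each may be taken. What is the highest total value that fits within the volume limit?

Top feasible selections:
- 3×B + 1×C + 2×D: volume 17, value 136
- 2×B + 1×C + 2×D: volume 15, value 130
- 1×B + 1×C + 2×D: volume 13, value 124
Best: $136.

$136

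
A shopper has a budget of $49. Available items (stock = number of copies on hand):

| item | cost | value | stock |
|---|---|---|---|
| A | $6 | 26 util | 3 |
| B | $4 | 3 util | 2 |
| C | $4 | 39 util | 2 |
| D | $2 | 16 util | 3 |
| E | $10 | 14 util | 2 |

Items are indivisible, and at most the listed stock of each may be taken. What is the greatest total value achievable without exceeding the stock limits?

221 util

Top feasible selections:
- 3×A + 1×B + 2×C + 3×D + 1×E: cost 46, value 221
- 3×A + 2×C + 3×D + 1×E: cost 42, value 218
- 3×A + 2×B + 2×C + 3×D: cost 40, value 210
- 3×A + 2×B + 2×C + 2×D + 1×E: cost 48, value 208
Best: 221 util.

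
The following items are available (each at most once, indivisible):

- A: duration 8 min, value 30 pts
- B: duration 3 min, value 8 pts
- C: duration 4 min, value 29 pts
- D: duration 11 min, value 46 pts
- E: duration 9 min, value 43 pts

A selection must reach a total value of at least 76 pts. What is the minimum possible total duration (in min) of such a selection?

Subsets with value ≥ 76, sorted by total duration:
- B+C+E: duration 16, value 80
- B+C+D: duration 18, value 83
- A+D: duration 19, value 76
- D+E: duration 20, value 89
Minimum duration: 16 min.

16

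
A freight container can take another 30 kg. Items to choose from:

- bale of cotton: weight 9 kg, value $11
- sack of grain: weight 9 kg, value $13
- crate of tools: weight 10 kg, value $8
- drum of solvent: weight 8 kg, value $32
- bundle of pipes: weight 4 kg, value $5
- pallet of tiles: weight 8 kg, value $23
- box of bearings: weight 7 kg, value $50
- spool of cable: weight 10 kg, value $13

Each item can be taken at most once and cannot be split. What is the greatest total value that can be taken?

$110

This is a 0/1 knapsack; check combinations near the capacity.
- drum of solvent+bundle of pipes+pallet of tiles+box of bearings: weight 8+4+8+7=27, value 32+5+23+50=110
- drum of solvent+pallet of tiles+box of bearings: weight 8+8+7=23, value 32+23+50=105
- sack of grain+drum of solvent+bundle of pipes+box of bearings: weight 9+8+4+7=28, value 13+32+5+50=100
- drum of solvent+bundle of pipes+box of bearings+spool of cable: weight 8+4+7+10=29, value 32+5+50+13=100
Best: $110.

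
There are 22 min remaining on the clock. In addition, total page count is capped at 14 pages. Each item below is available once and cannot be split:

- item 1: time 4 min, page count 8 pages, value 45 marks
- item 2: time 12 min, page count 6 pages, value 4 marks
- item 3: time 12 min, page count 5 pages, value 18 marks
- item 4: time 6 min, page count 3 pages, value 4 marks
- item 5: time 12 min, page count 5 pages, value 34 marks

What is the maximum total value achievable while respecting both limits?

Feasible sets respecting both limits:
- item 1+item 5: time 16, page count 13, value 79
- item 1+item 3: time 16, page count 13, value 63
- item 1+item 2: time 16, page count 14, value 49
- item 1+item 4: time 10, page count 11, value 49
Best: 79 marks.

79 marks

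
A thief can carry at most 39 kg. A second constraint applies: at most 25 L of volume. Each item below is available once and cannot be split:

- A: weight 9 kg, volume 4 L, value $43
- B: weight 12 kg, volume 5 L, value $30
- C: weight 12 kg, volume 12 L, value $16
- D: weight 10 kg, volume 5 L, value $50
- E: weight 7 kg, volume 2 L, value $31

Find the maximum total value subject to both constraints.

Feasible sets respecting both limits:
- A+B+D+E: weight 38, volume 16, value 154
- A+C+D+E: weight 38, volume 23, value 140
- A+D+E: weight 26, volume 11, value 124
Best: $154.

$154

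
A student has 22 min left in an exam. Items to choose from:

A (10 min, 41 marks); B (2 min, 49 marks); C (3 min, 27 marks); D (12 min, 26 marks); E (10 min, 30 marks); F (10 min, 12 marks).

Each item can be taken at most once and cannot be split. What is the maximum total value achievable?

120 marks

Check high-value combinations within 22 min:
- A+B+E: time 10+2+10=22, value 41+49+30=120
- A+B+C: time 10+2+3=15, value 41+49+27=117
- B+C+E: time 2+3+10=15, value 49+27+30=106
Best: 120 marks.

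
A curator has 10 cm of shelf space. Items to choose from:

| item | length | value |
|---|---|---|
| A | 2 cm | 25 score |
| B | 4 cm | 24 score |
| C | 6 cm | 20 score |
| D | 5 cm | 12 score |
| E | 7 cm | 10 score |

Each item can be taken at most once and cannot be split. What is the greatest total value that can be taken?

49 score

This is a 0/1 knapsack; check combinations near the capacity.
- A+B: length 2+4=6, value 25+24=49
- A+C: length 2+6=8, value 25+20=45
- B+C: length 4+6=10, value 24+20=44
- A+D: length 2+5=7, value 25+12=37
Best: 49 score.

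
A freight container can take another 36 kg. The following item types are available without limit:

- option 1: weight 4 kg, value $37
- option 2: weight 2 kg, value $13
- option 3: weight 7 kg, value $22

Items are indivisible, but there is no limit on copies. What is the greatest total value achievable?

Best value-per-unit is option 1 at 37/4, and filling with it alone uses weight 9×4=36. No mix of the others beats 9×37 = 333.

$333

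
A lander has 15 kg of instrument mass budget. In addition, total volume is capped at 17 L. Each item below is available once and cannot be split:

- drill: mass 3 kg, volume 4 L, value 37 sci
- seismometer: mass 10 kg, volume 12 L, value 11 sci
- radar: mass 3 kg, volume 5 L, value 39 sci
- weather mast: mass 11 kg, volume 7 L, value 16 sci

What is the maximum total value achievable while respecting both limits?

Feasible sets respecting both limits:
- drill+radar: mass 6, volume 9, value 76
- radar+weather mast: mass 14, volume 12, value 55
- drill+weather mast: mass 14, volume 11, value 53
- seismometer+radar: mass 13, volume 17, value 50
Best: 76 sci.

76 sci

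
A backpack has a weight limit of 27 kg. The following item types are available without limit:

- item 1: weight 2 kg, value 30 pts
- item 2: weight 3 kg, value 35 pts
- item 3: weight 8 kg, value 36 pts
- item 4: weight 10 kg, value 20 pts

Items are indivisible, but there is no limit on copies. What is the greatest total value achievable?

Best value-per-unit is item 1 at 30/2; filling with it alone gives 13×30 = 390.
Optimal mix: 12×item 1 + 1×item 2 → weight 27, value 395.

395 pts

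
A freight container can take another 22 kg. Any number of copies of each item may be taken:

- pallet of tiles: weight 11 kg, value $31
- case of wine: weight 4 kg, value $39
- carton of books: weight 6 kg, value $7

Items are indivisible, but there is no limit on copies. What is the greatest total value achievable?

$195

Best value-per-unit is case of wine at 39/4, and filling with it alone uses weight 5×4=20. No mix of the others beats 5×39 = 195.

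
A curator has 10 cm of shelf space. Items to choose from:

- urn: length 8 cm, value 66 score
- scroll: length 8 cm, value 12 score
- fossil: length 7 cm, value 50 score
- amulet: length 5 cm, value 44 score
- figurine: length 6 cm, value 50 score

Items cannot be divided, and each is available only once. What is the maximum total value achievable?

66 score

Check high-value combinations within 10 cm:
- urn: length 8, value 66
- figurine: length 6, value 50
- fossil: length 7, value 50
- amulet: length 5, value 44
- scroll: length 8, value 12
Best: 66 score.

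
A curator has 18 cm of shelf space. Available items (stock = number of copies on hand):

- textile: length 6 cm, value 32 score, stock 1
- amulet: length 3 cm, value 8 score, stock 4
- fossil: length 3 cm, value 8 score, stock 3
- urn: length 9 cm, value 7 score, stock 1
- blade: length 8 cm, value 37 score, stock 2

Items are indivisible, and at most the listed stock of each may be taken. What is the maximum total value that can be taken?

Top feasible selections:
- 1×textile + 1×fossil + 1×blade: length 17, value 77
- 1×textile + 1×amulet + 1×blade: length 17, value 77
- 2×blade: length 16, value 74
Best: 77 score.

77 score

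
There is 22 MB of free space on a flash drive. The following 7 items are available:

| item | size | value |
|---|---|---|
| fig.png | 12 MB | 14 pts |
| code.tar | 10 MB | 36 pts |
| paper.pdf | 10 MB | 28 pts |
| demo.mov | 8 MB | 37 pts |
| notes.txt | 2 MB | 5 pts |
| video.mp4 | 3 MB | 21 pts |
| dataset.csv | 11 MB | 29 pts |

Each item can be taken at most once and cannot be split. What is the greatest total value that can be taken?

Check high-value combinations within 22 MB:
- code.tar+demo.mov+video.mp4: size 10+8+3=21, value 36+37+21=94
- demo.mov+video.mp4+dataset.csv: size 8+3+11=22, value 37+21+29=87
- paper.pdf+demo.mov+video.mp4: size 10+8+3=21, value 28+37+21=86
- code.tar+demo.mov+notes.txt: size 10+8+2=20, value 36+37+5=78
Best: 94 pts.

94 pts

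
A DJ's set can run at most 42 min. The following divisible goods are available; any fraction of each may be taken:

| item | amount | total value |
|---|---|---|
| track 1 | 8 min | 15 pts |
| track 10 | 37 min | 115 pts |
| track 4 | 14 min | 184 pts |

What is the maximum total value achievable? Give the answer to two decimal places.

Take in order of value per unit:
- track 4 (184/14 per unit): all 14 → value 184, running total 184.00
- track 10 (115/37 per unit): 28 of 37 → value 28×115/37 = 87.0270, running total 271.03
Total 271.03.

271.03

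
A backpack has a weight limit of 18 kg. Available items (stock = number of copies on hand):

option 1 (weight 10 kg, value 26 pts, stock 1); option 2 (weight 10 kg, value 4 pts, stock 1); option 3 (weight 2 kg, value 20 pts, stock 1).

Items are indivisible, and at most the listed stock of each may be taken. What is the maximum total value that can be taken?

46 pts

Best selections within weight 18 and stock limits:
- 1×option 1 + 1×option 3: weight 12, value 46
- 1×option 1: weight 10, value 26
Best: 46 pts.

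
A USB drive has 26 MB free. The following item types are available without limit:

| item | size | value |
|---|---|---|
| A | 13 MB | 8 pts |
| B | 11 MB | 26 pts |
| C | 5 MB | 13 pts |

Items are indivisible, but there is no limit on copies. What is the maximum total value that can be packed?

65 pts

Best value-per-unit is C at 13/5; filling with it alone gives 5×13 = 65.
Optimal mix: 1×B + 3×C → size 26, value 65.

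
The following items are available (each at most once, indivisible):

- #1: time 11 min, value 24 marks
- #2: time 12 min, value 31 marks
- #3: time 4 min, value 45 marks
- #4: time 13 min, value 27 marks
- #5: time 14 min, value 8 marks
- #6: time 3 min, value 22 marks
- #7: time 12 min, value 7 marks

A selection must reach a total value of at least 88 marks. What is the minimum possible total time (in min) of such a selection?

18

Subsets with value ≥ 88, sorted by total time:
- #1+#3+#6: time 18, value 91
- #2+#3+#6: time 19, value 98
Minimum time: 18 min.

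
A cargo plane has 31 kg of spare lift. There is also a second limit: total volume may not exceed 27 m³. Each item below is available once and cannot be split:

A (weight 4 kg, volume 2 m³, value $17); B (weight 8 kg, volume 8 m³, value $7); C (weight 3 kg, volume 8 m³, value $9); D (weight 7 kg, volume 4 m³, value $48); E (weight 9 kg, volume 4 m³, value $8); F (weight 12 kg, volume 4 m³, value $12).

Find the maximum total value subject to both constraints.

Feasible sets respecting both limits:
- A+B+C+D+E: weight 31, volume 26, value 89
- A+C+D+F: weight 26, volume 18, value 86
- A+B+D+F: weight 31, volume 18, value 84
Best: $89.

$89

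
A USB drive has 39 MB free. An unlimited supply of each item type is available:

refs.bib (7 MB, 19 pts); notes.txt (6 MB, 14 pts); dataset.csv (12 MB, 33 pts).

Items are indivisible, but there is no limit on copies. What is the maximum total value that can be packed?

104 pts

Best value-per-unit is dataset.csv at 33/12; filling with it alone gives 3×33 = 99.
Optimal mix: 3×refs.bib + 1×notes.txt + 1×dataset.csv → size 39, value 104.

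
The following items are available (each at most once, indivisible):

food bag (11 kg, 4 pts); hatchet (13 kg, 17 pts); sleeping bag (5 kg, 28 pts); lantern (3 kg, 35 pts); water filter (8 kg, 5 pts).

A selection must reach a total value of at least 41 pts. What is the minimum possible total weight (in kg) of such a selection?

8

Subsets with value ≥ 41, sorted by total weight:
- sleeping bag+lantern: weight 8, value 63
- sleeping bag+lantern+water filter: weight 16, value 68
Minimum weight: 8 kg.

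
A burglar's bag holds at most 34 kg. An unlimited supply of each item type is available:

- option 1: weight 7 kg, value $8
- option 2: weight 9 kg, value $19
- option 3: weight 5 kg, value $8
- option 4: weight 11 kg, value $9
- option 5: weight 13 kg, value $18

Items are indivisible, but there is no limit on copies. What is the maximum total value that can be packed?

$65

Best value-per-unit is option 2 at 19/9; filling with it alone gives 3×19 = 57.
Optimal mix: 1×option 1 + 3×option 2 → weight 34, value 65.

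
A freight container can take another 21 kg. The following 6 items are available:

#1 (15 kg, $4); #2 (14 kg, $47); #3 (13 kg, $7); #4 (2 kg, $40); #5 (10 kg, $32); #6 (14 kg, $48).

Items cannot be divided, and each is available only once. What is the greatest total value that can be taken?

$88

Check high-value combinations within 21 kg:
- #4+#6: weight 2+14=16, value 40+48=88
- #2+#4: weight 14+2=16, value 47+40=87
- #4+#5: weight 2+10=12, value 40+32=72
- #6: weight 14, value 48
- #2: weight 14, value 47
Best: $88.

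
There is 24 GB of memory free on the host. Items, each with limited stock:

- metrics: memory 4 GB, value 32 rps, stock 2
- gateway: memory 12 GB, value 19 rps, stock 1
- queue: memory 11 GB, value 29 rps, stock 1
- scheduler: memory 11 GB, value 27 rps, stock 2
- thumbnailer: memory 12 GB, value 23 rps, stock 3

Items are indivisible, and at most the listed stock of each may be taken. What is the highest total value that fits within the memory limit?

93 rps

Top feasible selections:
- 2×metrics + 1×queue: memory 19, value 93
- 2×metrics + 1×scheduler: memory 19, value 91
- 2×metrics + 1×thumbnailer: memory 20, value 87
- 2×metrics + 1×gateway: memory 20, value 83
Best: 93 rps.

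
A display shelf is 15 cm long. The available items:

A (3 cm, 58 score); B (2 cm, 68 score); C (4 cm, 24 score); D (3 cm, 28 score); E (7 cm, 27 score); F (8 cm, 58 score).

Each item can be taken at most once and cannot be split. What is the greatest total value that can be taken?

184 score

Check high-value combinations within 15 cm:
- A+B+F: length 3+2+8=13, value 58+68+58=184
- A+B+D+E: length 3+2+3+7=15, value 58+68+28+27=181
- A+B+C+D: length 3+2+4+3=12, value 58+68+24+28=178
Best: 184 score.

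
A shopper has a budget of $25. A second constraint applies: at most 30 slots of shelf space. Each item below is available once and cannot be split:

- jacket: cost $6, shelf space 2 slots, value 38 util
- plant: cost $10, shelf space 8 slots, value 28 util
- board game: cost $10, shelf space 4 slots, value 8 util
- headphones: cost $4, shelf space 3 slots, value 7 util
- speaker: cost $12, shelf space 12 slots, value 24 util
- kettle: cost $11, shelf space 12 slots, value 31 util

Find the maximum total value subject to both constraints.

76 util

Feasible sets respecting both limits:
- jacket+headphones+kettle: cost 21, shelf space 17, value 76
- jacket+plant+headphones: cost 20, shelf space 13, value 73
- jacket+headphones+speaker: cost 22, shelf space 17, value 69
Best: 76 util.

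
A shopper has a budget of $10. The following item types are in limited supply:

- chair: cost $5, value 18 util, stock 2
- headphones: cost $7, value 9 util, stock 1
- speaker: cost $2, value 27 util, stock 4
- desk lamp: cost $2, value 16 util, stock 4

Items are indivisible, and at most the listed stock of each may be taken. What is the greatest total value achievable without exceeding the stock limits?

124 util

Top feasible selections:
- 4×speaker + 1×desk lamp: cost 10, value 124
- 3×speaker + 2×desk lamp: cost 10, value 113
Best: 124 util.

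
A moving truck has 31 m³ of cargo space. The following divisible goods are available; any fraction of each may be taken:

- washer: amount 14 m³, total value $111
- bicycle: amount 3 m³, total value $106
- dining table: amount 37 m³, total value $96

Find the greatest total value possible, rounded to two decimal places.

253.32

Take in order of value per unit:
- bicycle (106/3 per unit): all 3 → value 106, running total 106.00
- washer (111/14 per unit): all 14 → value 111, running total 217.00
- dining table (96/37 per unit): 14 of 37 → value 14×96/37 = 36.3243, running total 253.32
Total 253.32.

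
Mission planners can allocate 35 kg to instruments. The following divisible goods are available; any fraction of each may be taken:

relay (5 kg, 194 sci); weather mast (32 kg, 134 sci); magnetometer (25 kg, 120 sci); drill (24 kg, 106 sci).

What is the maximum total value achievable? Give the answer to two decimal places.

Take in order of value per unit:
- relay (194/5 per unit): all 5 → value 194, running total 194.00
- magnetometer (120/25 per unit): all 25 → value 120, running total 314.00
- drill (106/24 per unit): 5 of 24 → value 5×106/24 = 22.0833, running total 336.08
Total 336.08.

336.08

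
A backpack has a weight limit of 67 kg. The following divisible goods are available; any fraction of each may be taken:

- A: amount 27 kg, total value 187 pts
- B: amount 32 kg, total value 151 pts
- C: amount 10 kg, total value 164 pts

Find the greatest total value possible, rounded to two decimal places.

492.56

Take in order of value per unit:
- C (164/10 per unit): all 10 → value 164, running total 164.00
- A (187/27 per unit): all 27 → value 187, running total 351.00
- B (151/32 per unit): 30 of 32 → value 30×151/32 = 141.5625, running total 492.56
Total 492.56.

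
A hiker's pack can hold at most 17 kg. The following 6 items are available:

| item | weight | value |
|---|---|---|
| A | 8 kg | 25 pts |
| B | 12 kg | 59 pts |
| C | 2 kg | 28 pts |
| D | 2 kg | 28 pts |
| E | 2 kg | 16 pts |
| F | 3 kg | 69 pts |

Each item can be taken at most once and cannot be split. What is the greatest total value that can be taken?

166 pts

Check high-value combinations within 17 kg:
- A+C+D+E+F: weight 8+2+2+2+3=17, value 25+28+28+16+69=166
- B+C+F: weight 12+2+3=17, value 59+28+69=156
- B+D+F: weight 12+2+3=17, value 59+28+69=156
- A+C+D+F: weight 8+2+2+3=15, value 25+28+28+69=150
- B+E+F: weight 12+2+3=17, value 59+16+69=144
Best: 166 pts.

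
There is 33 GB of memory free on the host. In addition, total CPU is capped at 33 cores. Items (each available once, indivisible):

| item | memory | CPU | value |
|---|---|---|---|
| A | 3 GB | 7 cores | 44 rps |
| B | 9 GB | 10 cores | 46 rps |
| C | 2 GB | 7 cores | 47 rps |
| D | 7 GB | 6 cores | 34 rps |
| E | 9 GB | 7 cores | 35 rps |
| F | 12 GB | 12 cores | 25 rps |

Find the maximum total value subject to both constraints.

Feasible sets respecting both limits:
- A+B+C+E: memory 23, CPU 31, value 172
- A+B+C+D: memory 21, CPU 30, value 171
- B+C+D+E: memory 27, CPU 30, value 162
- A+C+D+E: memory 21, CPU 27, value 160
Best: 172 rps.

172 rps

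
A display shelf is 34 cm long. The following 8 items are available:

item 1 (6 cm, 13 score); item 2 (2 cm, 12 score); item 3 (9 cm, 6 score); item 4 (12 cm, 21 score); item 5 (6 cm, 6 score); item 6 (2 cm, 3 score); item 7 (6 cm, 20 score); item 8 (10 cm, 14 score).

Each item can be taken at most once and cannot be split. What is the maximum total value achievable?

75 score

This is a 0/1 knapsack; check combinations near the capacity.
- item 1+item 2+item 4+item 5+item 6+item 7: length 6+2+12+6+2+6=34, value 13+12+21+6+3+20=75
- item 1+item 2+item 4+item 5+item 7: length 6+2+12+6+6=32, value 13+12+21+6+20=72
- item 2+item 4+item 6+item 7+item 8: length 2+12+2+6+10=32, value 12+21+3+20+14=70
- item 1+item 2+item 4+item 6+item 7: length 6+2+12+2+6=28, value 13+12+21+3+20=69
Best: 75 score.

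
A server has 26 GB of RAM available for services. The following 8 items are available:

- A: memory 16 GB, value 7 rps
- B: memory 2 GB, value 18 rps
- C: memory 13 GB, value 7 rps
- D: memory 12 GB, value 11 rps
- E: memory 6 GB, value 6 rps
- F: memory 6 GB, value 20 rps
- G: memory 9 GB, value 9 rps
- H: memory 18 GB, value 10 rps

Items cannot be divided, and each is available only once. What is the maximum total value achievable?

55 rps

Check high-value combinations within 26 GB:
- B+D+E+F: memory 2+12+6+6=26, value 18+11+6+20=55
- B+E+F+G: memory 2+6+6+9=23, value 18+6+20+9=53
- B+D+F: memory 2+12+6=20, value 18+11+20=49
- B+F+H: memory 2+6+18=26, value 18+20+10=48
- B+F+G: memory 2+6+9=17, value 18+20+9=47
Best: 55 rps.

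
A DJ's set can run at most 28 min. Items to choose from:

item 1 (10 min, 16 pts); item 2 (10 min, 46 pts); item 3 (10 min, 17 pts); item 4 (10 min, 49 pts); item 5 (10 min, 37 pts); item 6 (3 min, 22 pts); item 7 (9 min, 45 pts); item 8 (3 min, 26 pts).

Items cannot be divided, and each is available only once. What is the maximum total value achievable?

Check high-value combinations within 28 min:
- item 2+item 4+item 6+item 8: duration 10+10+3+3=26, value 46+49+22+26=143
- item 4+item 6+item 7+item 8: duration 10+3+9+3=25, value 49+22+45+26=142
- item 2+item 6+item 7+item 8: duration 10+3+9+3=25, value 46+22+45+26=139
- item 4+item 5+item 6+item 8: duration 10+10+3+3=26, value 49+37+22+26=134
- item 2+item 5+item 6+item 8: duration 10+10+3+3=26, value 46+37+22+26=131
Best: 143 pts.

143 pts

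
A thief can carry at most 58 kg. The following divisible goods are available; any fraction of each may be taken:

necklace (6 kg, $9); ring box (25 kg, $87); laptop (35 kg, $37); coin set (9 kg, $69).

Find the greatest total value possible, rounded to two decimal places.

184.03

Take in order of value per unit:
- coin set (69/9 per unit): all 9 → value 69, running total 69.00
- ring box (87/25 per unit): all 25 → value 87, running total 156.00
- necklace (9/6 per unit): all 6 → value 9, running total 165.00
- laptop (37/35 per unit): 18 of 35 → value 18×37/35 = 19.0286, running total 184.03
Total 184.03.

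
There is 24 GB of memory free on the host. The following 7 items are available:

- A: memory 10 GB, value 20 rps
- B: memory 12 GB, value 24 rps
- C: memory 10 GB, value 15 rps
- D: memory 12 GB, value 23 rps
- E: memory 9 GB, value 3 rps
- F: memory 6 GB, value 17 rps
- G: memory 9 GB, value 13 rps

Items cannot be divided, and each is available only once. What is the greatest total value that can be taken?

Check high-value combinations within 24 GB:
- B+D: memory 12+12=24, value 24+23=47
- A+B: memory 10+12=22, value 20+24=44
- A+D: memory 10+12=22, value 20+23=43
- B+F: memory 12+6=18, value 24+17=41
Best: 47 rps.

47 rps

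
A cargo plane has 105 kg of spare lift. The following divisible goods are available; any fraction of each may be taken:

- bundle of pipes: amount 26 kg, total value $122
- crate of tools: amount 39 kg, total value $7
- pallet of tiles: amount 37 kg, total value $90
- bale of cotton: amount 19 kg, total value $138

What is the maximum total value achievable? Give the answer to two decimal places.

Take in order of value per unit:
- bale of cotton (138/19 per unit): all 19 → value 138, running total 138.00
- bundle of pipes (122/26 per unit): all 26 → value 122, running total 260.00
- pallet of tiles (90/37 per unit): all 37 → value 90, running total 350.00
- crate of tools (7/39 per unit): 23 of 39 → value 23×7/39 = 4.1282, running total 354.13
Total 354.13.

354.13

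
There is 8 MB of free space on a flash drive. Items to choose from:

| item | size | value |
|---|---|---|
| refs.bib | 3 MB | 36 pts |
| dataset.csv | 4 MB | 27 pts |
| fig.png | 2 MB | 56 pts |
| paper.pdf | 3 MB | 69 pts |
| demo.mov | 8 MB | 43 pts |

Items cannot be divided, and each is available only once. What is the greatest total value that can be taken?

161 pts

Check high-value combinations within 8 MB:
- refs.bib+fig.png+paper.pdf: size 3+2+3=8, value 36+56+69=161
- fig.png+paper.pdf: size 2+3=5, value 56+69=125
- refs.bib+paper.pdf: size 3+3=6, value 36+69=105
- dataset.csv+paper.pdf: size 4+3=7, value 27+69=96
Best: 161 pts.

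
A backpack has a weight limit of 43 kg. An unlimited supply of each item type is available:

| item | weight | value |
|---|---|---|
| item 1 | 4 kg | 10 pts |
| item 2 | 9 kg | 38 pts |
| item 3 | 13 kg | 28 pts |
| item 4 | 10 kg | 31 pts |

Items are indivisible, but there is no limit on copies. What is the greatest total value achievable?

Best value-per-unit is item 2 at 38/9; filling with it alone gives 4×38 = 152.
Optimal mix: 1×item 1 + 4×item 2 → weight 40, value 162.

162 pts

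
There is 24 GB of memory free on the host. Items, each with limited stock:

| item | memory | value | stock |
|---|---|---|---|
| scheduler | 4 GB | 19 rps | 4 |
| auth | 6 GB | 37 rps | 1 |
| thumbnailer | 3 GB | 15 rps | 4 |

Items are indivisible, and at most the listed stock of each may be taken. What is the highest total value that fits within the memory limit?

124 rps

Best selections within memory 24 and stock limits:
- 3×scheduler + 1×auth + 2×thumbnailer: memory 24, value 124
- 2×scheduler + 1×auth + 3×thumbnailer: memory 23, value 120
- 3×scheduler + 4×thumbnailer: memory 24, value 117
Best: 124 rps.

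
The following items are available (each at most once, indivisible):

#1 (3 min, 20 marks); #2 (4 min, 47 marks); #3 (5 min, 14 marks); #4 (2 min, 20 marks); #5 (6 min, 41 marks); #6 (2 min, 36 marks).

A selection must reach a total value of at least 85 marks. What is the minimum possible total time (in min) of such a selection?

8

Subsets with value ≥ 85, sorted by total time:
- #2+#4+#6: time 8, value 103
- #1+#2+#6: time 9, value 103
Minimum time: 8 min.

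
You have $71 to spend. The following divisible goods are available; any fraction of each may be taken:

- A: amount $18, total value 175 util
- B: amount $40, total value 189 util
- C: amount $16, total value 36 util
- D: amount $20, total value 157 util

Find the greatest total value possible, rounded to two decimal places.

487.93

Take in order of value per unit:
- A (175/18 per unit): all 18 → value 175, running total 175.00
- D (157/20 per unit): all 20 → value 157, running total 332.00
- B (189/40 per unit): 33 of 40 → value 33×189/40 = 155.9250, running total 487.93
Total 487.93.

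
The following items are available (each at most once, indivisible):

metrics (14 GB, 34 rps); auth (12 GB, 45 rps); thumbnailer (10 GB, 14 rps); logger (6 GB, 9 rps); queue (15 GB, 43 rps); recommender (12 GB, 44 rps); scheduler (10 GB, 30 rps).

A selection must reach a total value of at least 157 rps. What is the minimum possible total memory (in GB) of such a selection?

Subsets with value ≥ 157, sorted by total memory:
- auth+queue+recommender+scheduler: memory 49, value 162
- metrics+auth+queue+recommender: memory 53, value 166
- metrics+auth+logger+recommender+scheduler: memory 54, value 162
Minimum memory: 49 GB.

49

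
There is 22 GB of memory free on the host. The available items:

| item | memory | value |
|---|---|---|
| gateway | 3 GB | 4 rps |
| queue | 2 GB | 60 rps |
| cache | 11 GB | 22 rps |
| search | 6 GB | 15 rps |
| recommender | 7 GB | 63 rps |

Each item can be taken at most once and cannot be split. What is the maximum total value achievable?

Check high-value combinations within 22 GB:
- queue+cache+recommender: memory 2+11+7=20, value 60+22+63=145
- gateway+queue+search+recommender: memory 3+2+6+7=18, value 4+60+15+63=142
- queue+search+recommender: memory 2+6+7=15, value 60+15+63=138
Best: 145 rps.

145 rps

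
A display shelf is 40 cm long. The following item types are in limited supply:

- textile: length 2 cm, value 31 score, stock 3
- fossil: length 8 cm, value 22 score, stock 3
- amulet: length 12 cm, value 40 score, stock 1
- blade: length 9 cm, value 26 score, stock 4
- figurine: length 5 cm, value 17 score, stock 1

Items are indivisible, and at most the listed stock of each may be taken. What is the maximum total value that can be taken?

198 score

Best selections within length 40 and stock limits:
- 3×textile + 1×fossil + 1×amulet + 1×blade + 1×figurine: length 40, value 198
- 3×textile + 2×fossil + 1×amulet + 1×figurine: length 39, value 194
Best: 198 score.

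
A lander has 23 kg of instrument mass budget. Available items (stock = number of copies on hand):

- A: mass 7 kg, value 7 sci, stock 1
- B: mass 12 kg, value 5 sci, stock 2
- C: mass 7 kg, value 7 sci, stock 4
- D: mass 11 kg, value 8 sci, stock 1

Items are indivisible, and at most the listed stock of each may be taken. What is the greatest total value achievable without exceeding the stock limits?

21 sci

Best selections within mass 23 and stock limits:
- 3×C: mass 21, value 21
- 1×A + 2×C: mass 21, value 21
- 1×C + 1×D: mass 18, value 15
- 1×A + 1×D: mass 18, value 15
Best: 21 sci.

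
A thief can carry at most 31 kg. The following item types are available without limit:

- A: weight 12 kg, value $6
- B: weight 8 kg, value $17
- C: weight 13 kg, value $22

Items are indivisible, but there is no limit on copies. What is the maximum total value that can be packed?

Best value-per-unit is B at 17/8; filling with it alone gives 3×17 = 51.
Optimal mix: 2×B + 1×C → weight 29, value 56.

$56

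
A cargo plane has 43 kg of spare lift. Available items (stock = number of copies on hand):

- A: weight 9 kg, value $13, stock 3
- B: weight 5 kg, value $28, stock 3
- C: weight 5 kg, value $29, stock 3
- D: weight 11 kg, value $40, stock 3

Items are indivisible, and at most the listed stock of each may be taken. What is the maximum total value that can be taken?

$211

Top feasible selections:
- 3×B + 3×C + 1×D: weight 41, value 211
- 1×B + 3×C + 2×D: weight 42, value 195
- 2×B + 2×C + 2×D: weight 42, value 194
- 3×B + 1×C + 2×D: weight 42, value 193
Best: $211.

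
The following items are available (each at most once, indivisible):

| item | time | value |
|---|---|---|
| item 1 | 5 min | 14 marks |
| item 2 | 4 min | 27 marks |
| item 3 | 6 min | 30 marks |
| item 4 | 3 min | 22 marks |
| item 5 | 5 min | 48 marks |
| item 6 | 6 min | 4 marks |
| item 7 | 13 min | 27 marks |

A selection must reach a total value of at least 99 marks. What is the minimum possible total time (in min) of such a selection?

Subsets with value ≥ 99, sorted by total time:
- item 3+item 4+item 5: time 14, value 100
- item 2+item 3+item 5: time 15, value 105
- item 1+item 2+item 4+item 5: time 17, value 111
- item 2+item 3+item 4+item 5: time 18, value 127
Minimum time: 14 min.

14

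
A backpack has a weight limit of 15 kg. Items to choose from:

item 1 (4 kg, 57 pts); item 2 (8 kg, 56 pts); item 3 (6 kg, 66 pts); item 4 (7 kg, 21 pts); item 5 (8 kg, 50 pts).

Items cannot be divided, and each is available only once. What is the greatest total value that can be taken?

Check high-value combinations within 15 kg:
- item 1+item 3: weight 4+6=10, value 57+66=123
- item 2+item 3: weight 8+6=14, value 56+66=122
- item 3+item 5: weight 6+8=14, value 66+50=116
- item 1+item 2: weight 4+8=12, value 57+56=113
- item 1+item 5: weight 4+8=12, value 57+50=107
Best: 123 pts.

123 pts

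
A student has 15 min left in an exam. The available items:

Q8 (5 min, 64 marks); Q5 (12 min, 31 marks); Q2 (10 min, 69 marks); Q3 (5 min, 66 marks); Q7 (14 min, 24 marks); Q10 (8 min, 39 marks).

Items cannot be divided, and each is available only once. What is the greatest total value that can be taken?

Check high-value combinations within 15 min:
- Q2+Q3: time 10+5=15, value 69+66=135
- Q8+Q2: time 5+10=15, value 64+69=133
- Q8+Q3: time 5+5=10, value 64+66=130
- Q3+Q10: time 5+8=13, value 66+39=105
- Q8+Q10: time 5+8=13, value 64+39=103
Best: 135 marks.

135 marks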